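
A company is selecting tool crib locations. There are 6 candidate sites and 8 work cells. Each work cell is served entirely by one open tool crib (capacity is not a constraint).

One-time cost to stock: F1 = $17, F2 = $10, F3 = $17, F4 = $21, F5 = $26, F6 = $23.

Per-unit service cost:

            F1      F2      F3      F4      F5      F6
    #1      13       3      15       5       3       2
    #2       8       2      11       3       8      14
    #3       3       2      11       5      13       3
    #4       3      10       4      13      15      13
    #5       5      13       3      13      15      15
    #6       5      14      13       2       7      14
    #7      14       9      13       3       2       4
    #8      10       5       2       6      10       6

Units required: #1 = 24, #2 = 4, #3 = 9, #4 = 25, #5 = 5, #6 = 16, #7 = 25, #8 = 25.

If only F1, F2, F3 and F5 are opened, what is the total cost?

Total cost: 438

Each work cell is assigned to its cheapest site among the open ones.
{F1, F2, F3, F5}: #1→F2 3·24=72, #2→F2 2·4=8, #3→F2 2·9=18, #4→F1 3·25=75, #5→F3 3·5=15, #6→F1 5·16=80, #7→F5 2·25=50, #8→F3 2·25=50. Service 368; fixed 70; total 438.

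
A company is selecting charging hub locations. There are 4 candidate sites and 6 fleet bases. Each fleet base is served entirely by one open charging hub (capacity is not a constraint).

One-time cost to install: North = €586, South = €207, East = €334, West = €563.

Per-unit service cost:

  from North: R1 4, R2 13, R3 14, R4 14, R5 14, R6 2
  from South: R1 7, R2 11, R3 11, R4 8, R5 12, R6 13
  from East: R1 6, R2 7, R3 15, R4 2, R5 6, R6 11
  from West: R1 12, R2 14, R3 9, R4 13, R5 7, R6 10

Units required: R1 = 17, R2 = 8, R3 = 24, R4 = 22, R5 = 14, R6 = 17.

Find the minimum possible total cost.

For any fixed open set, each fleet base goes to its cheapest open site; total = fixed + service.
{East}: R1→East 6·17=102, R2→East 7·8=56, R3→East 15·24=360, R4→East 2·22=44, R5→East 6·14=84, R6→East 11·17=187. Service 833; fixed 334; total 1167.
{South}: service 1036 + fixed 207 = 1243
{South, East}: R1→East 6·17=102, R2→East 7·8=56, R3→South 11·24=264, R4→East 2·22=44, R5→East 6·14=84, R6→East 11·17=187. Service 737; fixed 541; total 1278.
{North, South, East, West}: R1→North 4·17=68, R2→East 7·8=56, R3→West 9·24=216, R4→East 2·22=44, R5→East 6·14=84, R6→North 2·17=34. Service 502; fixed 1690; total 2192.
No other subset beats 1167.

Minimum total cost: 1167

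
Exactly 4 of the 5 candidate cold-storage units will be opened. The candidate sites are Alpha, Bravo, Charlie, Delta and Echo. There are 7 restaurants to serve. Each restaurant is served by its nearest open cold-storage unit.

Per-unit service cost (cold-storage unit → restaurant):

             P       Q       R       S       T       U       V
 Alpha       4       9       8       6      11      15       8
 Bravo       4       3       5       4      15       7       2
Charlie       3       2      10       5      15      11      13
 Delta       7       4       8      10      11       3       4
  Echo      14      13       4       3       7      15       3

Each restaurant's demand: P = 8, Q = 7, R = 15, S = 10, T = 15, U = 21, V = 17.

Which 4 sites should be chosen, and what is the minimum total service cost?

Choose Bravo, Charlie, Delta and Echo; total service cost 330.

With exactly 4 open, each restaurant uses its cheapest among the chosen.
{Bravo, Charlie, Delta, Echo}: P→Charlie 3·8=24, Q→Charlie 2·7=14, R→Echo 4·15=60, S→Echo 3·10=30, T→Echo 7·15=105, U→Delta 3·21=63, V→Bravo 2·17=34. Service cost 330.
{Alpha, Bravo, Delta, Echo}: service cost 345
{Alpha, Charlie, Delta, Echo}: service cost 347
Among all 5 size-4 choices, {Bravo, Charlie, Delta, Echo} is lowest.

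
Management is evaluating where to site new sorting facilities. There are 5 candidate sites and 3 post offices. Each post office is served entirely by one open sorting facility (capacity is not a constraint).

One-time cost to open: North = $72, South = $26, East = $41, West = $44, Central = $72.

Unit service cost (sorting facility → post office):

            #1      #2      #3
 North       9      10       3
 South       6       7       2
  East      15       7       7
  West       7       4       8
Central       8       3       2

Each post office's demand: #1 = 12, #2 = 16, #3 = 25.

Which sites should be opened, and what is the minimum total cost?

Open South and West; minimum total cost 256.

For any fixed open set, each post office goes to its cheapest open site; total = fixed + service.
{South, West}: #1→South 6·12=72, #2→West 4·16=64, #3→South 2·25=50. Service 186; fixed 70; total 256.
{South}: service 234 + fixed 26 = 260
{Central}: service 194 + fixed 72 = 266
{North, South, East, West, Central}: service 170 + fixed 255 = 425
No other subset beats 256.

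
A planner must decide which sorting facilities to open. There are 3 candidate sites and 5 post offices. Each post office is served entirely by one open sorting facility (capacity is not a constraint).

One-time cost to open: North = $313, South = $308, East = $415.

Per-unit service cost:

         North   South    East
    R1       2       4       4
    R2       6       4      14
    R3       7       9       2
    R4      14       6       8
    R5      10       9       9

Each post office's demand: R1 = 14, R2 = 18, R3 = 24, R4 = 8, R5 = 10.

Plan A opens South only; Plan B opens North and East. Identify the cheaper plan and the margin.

Plan A: {South}: R1→South 4·14=56, R2→South 4·18=72, R3→South 9·24=216, R4→South 6·8=48, R5→South 9·10=90. Service 482; fixed 308; total 790.
Plan B: {North, East}: R1→North 2·14=28, R2→North 6·18=108, R3→East 2·24=48, R4→East 8·8=64, R5→East 9·10=90. Service 338; fixed 728; total 1066.
Difference: |790 − 1066| = 276.

Plan A is cheaper by 276.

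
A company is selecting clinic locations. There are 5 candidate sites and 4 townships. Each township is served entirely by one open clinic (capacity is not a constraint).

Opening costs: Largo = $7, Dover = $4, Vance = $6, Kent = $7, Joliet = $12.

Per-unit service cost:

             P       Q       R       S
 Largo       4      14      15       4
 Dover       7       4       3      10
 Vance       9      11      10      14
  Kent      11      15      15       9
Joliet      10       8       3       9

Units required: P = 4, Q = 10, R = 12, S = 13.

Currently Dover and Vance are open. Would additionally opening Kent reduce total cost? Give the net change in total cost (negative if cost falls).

Current service cost with {Dover, Vance}: 234.
Adding Kent: each township re-picks its cheapest; new service cost 221, saving 13.
Extra fixed cost: 7. Net change = 7 − 13 = -6.
(Totals: 244 → 238.)

Yes — net change −6 (cost falls by 6).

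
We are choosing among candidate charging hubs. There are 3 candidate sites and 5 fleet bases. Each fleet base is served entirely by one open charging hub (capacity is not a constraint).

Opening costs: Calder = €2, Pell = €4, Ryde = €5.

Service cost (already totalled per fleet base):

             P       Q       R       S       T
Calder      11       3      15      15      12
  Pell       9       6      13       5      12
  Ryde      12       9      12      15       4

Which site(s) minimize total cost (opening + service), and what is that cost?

Open Calder, Pell and Ryde; minimum total cost 44.

For any fixed open set, each fleet base goes to its cheapest open site; total = fixed + service.
{Calder, Pell, Ryde}: P→Pell 9, Q→Calder 3, R→Ryde 12, S→Pell 5, T→Ryde 4. Service 33; fixed 11; total 44.
{Pell, Ryde}: service 36 + fixed 9 = 45
{Calder, Pell}: service 42 + fixed 6 = 48
{Calder}: P→Calder 11, Q→Calder 3, R→Calder 15, S→Calder 15, T→Calder 12. Service 56; fixed 2; total 58.
No other subset beats 44.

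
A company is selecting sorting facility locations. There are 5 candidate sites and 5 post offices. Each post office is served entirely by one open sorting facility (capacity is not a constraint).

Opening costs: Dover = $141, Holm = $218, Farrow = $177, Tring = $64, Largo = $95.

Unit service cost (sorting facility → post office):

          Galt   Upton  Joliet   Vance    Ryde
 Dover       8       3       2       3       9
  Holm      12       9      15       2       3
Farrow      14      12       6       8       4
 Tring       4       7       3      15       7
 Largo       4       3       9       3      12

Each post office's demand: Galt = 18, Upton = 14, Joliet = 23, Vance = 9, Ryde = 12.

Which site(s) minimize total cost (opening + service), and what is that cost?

Open Tring and Largo; minimum total cost 453.

For any fixed open set, each post office goes to its cheapest open site; total = fixed + service.
{Tring, Largo}: Galt→Tring 4·18=72, Upton→Largo 3·14=42, Joliet→Tring 3·23=69, Vance→Largo 3·9=27, Ryde→Tring 7·12=84. Service 294; fixed 159; total 453.
{Dover, Tring}: service 271 + fixed 205 = 476
{Dover}: service 367 + fixed 141 = 508
{Dover, Holm, Farrow, Tring, Largo}: Galt→Tring 4·18=72, Upton→Dover 3·14=42, Joliet→Dover 2·23=46, Vance→Holm 2·9=18, Ryde→Holm 3·12=36. Service 214; fixed 695; total 909.
No other subset beats 453.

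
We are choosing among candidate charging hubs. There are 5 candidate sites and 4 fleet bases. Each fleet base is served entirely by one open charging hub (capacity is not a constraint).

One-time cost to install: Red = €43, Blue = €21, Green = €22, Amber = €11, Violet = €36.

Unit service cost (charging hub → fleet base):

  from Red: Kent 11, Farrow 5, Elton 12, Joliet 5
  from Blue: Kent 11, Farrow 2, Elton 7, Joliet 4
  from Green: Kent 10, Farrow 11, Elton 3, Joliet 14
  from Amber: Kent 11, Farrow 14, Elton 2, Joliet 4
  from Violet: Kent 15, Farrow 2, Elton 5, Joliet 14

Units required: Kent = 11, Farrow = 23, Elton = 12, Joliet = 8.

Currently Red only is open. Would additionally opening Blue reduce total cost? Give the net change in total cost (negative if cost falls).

Yes — net change −116 (cost falls by 116).

Current service cost with {Red}: 420.
Adding Blue: each fleet base re-picks its cheapest; new service cost 283, saving 137.
Extra fixed cost: 21. Net change = 21 − 137 = -116.
(Totals: 463 → 347.)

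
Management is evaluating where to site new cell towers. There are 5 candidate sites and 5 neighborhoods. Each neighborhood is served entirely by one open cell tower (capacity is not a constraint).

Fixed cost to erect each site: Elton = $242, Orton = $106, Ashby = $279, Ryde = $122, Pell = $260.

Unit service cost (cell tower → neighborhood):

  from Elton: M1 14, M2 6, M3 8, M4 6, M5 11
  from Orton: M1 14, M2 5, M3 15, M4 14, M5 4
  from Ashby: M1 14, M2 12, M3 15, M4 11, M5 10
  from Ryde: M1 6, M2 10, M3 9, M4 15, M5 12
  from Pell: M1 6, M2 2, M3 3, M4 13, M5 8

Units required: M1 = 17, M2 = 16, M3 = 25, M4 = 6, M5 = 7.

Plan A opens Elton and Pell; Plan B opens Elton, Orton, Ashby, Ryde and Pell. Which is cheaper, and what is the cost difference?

Plan A is cheaper by 479.

Plan A: {Elton, Pell}: M1→Pell 6·17=102, M2→Pell 2·16=32, M3→Pell 3·25=75, M4→Elton 6·6=36, M5→Pell 8·7=56. Service 301; fixed 502; total 803.
Plan B: {Elton, Orton, Ashby, Ryde, Pell}: M1→Ryde 6·17=102, M2→Pell 2·16=32, M3→Pell 3·25=75, M4→Elton 6·6=36, M5→Orton 4·7=28. Service 273; fixed 1009; total 1282.
Difference: |803 − 1282| = 479.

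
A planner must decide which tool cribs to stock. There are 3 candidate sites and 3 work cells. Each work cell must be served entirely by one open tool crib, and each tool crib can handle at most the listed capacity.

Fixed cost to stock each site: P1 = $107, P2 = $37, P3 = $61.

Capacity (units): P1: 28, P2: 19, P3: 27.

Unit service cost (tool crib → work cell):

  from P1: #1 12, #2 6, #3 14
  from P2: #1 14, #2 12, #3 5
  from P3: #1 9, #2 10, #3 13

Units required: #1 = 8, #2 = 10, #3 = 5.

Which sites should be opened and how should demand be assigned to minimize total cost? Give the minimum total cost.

Open {P2, P3}: #1→P3 9·8=72, #2→P3 10·10=100, #3→P2 5·5=25.
Loads: P2 carries 5/19, P3 carries 18/27. Service 197; fixed 98; total 295.
Next best feasible plan costs 298.

Minimum total cost: 295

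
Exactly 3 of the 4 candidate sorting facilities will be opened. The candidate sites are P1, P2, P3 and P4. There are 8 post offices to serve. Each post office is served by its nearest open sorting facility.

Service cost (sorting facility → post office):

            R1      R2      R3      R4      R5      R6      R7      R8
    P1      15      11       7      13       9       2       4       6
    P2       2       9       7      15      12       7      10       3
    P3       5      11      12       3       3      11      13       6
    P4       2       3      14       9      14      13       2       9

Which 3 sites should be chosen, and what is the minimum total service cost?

Choose P1, P3 and P4; total service cost 28.

With exactly 3 open, each post office uses its cheapest among the chosen.
{P1, P3, P4}: R1→P4 2, R2→P4 3, R3→P1 7, R4→P3 3, R5→P3 3, R6→P1 2, R7→P4 2, R8→P1 6. Service cost 28.
{P2, P3, P4}: service cost 30
{P1, P2, P3}: service cost 33
Among all 4 size-3 choices, {P1, P3, P4} is lowest.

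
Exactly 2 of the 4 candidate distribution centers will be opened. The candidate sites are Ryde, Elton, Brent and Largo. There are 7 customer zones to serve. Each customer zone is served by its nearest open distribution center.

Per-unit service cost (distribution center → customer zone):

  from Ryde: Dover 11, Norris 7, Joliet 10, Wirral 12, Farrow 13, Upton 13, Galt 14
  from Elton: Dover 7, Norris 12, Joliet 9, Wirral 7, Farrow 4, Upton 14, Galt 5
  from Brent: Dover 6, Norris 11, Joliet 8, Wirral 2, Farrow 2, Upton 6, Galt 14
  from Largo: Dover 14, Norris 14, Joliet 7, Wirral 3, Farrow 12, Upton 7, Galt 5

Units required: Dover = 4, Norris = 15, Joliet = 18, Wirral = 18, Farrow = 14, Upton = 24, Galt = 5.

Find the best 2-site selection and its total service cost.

Choose Brent and Largo; total service cost 548.

With exactly 2 open, each customer zone uses its cheapest among the chosen.
{Brent, Largo}: Dover→Brent 6·4=24, Norris→Brent 11·15=165, Joliet→Largo 7·18=126, Wirral→Brent 2·18=36, Farrow→Brent 2·14=28, Upton→Brent 6·24=144, Galt→Largo 5·5=25. Service cost 548.
{Ryde, Brent}: service cost 551
{Elton, Brent}: service cost 566
Among all 6 size-2 choices, {Brent, Largo} is lowest.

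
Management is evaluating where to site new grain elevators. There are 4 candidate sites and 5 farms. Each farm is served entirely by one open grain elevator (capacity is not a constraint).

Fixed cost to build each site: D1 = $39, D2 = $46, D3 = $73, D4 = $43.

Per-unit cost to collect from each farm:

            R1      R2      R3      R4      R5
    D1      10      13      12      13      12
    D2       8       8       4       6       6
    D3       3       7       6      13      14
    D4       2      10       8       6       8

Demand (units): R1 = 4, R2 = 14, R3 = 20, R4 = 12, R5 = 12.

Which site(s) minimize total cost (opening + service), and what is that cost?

For any fixed open set, each farm goes to its cheapest open site; total = fixed + service.
{D2}: R1→D2 8·4=32, R2→D2 8·14=112, R3→D2 4·20=80, R4→D2 6·12=72, R5→D2 6·12=72. Service 368; fixed 46; total 414.
{D2, D4}: R1→D4 2·4=8, R2→D2 8·14=112, R3→D2 4·20=80, R4→D2 6·12=72, R5→D2 6·12=72. Service 344; fixed 89; total 433.
{D1, D2}: R1→D2 8·4=32, R2→D2 8·14=112, R3→D2 4·20=80, R4→D2 6·12=72, R5→D2 6·12=72. Service 368; fixed 85; total 453.
{D1, D2, D3, D4}: service 330 + fixed 201 = 531
(All 15 nonempty subsets were checked; D2 only is lowest.)

Open D2 only; minimum total cost 414.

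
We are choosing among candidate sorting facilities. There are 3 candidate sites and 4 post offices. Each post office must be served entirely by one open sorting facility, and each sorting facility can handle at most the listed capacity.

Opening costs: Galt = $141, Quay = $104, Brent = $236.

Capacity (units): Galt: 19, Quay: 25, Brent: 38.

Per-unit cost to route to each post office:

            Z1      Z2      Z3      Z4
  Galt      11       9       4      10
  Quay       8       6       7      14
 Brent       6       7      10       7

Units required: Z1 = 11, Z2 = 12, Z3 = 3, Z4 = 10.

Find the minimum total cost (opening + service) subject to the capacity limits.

Open {Brent}: Z1→Brent 6·11=66, Z2→Brent 7·12=84, Z3→Brent 10·3=30, Z4→Brent 7·10=70.
Loads: Brent carries 36/38. Service 250; fixed 236; total 486.
Next best feasible plan costs 517.

Minimum total cost: 486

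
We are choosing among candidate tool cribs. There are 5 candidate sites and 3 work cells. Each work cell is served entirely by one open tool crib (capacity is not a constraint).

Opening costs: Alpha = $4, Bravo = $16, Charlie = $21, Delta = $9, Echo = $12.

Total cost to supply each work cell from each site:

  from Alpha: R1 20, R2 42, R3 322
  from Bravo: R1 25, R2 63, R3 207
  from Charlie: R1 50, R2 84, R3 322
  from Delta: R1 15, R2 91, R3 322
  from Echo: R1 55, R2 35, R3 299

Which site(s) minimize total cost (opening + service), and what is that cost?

Open Alpha and Bravo; minimum total cost 289.

For any fixed open set, each work cell goes to its cheapest open site; total = fixed + service.
{Alpha, Bravo}: R1→Alpha 20, R2→Alpha 42, R3→Bravo 207. Service 269; fixed 20; total 289.
{Alpha, Bravo, Delta}: service 264 + fixed 29 = 293
{Alpha, Bravo, Echo}: R1→Alpha 20, R2→Echo 35, R3→Bravo 207. Service 262; fixed 32; total 294.
{Alpha, Bravo, Charlie, Delta, Echo}: R1→Delta 15, R2→Echo 35, R3→Bravo 207. Service 257; fixed 62; total 319.
No other subset beats 289.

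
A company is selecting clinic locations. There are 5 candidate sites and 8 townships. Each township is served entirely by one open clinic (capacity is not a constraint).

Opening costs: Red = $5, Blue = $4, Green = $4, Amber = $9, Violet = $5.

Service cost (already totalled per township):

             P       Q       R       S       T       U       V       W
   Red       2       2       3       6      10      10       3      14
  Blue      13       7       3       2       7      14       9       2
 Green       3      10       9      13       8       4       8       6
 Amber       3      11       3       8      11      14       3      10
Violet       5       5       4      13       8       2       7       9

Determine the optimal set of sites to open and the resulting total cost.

For any fixed open set, each township goes to its cheapest open site; total = fixed + service.
{Red, Blue, Violet}: P→Red 2, Q→Red 2, R→Red 3, S→Blue 2, T→Blue 7, U→Violet 2, V→Red 3, W→Blue 2. Service 23; fixed 14; total 37.
{Red, Blue, Green}: service 25 + fixed 13 = 38
{Red, Blue}: P→Red 2, Q→Red 2, R→Red 3, S→Blue 2, T→Blue 7, U→Red 10, V→Red 3, W→Blue 2. Service 31; fixed 9; total 40.
{Red, Blue, Green, Amber, Violet}: service 23 + fixed 27 = 50
No other subset beats 37.

Open Red, Blue and Violet; minimum total cost 37.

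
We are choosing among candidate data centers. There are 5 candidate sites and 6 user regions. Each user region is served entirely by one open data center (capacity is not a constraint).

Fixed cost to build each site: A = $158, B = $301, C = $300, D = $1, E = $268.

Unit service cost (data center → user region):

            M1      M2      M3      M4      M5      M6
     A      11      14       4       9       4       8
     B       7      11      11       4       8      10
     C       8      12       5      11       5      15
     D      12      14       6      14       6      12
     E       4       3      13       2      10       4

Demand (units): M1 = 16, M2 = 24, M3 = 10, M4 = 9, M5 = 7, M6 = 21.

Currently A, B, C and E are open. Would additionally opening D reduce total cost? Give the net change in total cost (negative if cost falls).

No — net change +1 (cost rises by 1).

Current service cost with {A, B, C, E}: 306.
Adding D: each user region re-picks its cheapest; new service cost 306, saving 0.
Extra fixed cost: 1. Net change = 1 − 0 = 1.
(Totals: 1333 → 1334.)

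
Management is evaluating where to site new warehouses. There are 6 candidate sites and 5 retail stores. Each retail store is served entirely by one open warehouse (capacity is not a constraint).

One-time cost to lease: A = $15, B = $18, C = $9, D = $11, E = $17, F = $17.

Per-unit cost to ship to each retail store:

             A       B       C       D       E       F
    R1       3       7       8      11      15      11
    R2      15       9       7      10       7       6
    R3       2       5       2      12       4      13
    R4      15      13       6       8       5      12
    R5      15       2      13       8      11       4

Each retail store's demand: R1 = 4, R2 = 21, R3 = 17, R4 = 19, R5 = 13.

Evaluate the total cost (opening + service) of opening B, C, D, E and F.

Each retail store is assigned to its cheapest site among the open ones.
{B, C, D, E, F}: R1→B 7·4=28, R2→F 6·21=126, R3→C 2·17=34, R4→E 5·19=95, R5→B 2·13=26. Service 309; fixed 72; total 381.

Total cost: 381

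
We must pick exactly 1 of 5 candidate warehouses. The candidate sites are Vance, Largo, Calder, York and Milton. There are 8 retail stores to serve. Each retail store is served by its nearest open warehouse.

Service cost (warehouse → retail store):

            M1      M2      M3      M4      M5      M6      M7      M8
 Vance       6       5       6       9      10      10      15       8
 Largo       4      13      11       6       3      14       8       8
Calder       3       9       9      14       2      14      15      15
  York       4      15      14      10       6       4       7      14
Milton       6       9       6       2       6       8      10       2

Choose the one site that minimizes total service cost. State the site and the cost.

Choose Milton only; total service cost 49.

With exactly 1 open, each retail store uses its cheapest among the chosen.
{Milton}: M1→Milton 6, M2→Milton 9, M3→Milton 6, M4→Milton 2, M5→Milton 6, M6→Milton 8, M7→Milton 10, M8→Milton 2. Service cost 49.
{Largo}: service cost 67
{Vance}: service cost 69
Among all 5 size-1 choices, {Milton} is lowest.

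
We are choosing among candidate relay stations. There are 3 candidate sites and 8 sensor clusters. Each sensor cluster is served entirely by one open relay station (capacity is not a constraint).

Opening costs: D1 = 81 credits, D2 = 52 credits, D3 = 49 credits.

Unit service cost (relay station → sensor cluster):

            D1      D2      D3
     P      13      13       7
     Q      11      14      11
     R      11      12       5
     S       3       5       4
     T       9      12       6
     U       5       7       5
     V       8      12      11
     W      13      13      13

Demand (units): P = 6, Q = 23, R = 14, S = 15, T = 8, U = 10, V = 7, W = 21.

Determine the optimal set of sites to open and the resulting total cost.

For any fixed open set, each sensor cluster goes to its cheapest open site; total = fixed + service.
{D3}: P→D3 7·6=42, Q→D3 11·23=253, R→D3 5·14=70, S→D3 4·15=60, T→D3 6·8=48, U→D3 5·10=50, V→D3 11·7=77, W→D3 13·21=273. Service 873; fixed 49; total 922.
{D1, D3}: service 837 + fixed 130 = 967
{D2, D3}: service 873 + fixed 101 = 974
{D1, D2, D3}: service 837 + fixed 182 = 1019
(All 7 nonempty subsets were checked; D3 only is lowest.)

Open D3 only; minimum total cost 922.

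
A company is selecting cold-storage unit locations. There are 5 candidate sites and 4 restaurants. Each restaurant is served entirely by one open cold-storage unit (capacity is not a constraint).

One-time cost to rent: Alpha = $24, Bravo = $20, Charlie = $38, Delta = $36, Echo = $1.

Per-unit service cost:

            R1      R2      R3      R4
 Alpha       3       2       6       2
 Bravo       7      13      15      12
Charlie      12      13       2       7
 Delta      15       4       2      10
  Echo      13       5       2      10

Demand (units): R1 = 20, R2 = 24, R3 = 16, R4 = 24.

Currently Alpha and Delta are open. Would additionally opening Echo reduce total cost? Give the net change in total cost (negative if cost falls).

Current service cost with {Alpha, Delta}: 188.
Adding Echo: each restaurant re-picks its cheapest; new service cost 188, saving 0.
Extra fixed cost: 1. Net change = 1 − 0 = 1.
(Totals: 248 → 249.)

No — net change +1 (cost rises by 1).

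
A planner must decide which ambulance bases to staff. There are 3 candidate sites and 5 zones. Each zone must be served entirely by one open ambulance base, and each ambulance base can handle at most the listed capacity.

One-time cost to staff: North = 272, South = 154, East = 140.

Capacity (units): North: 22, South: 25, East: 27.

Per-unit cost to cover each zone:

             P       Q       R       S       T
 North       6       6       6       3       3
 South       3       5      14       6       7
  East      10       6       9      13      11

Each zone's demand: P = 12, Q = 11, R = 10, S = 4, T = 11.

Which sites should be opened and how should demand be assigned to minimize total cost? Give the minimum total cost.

Minimum total cost: 615

Open {South, East}: P→South 3·12=36, Q→East 6·11=66, R→East 9·10=90, S→East 13·4=52, T→South 7·11=77.
Loads: South carries 23/25, East carries 25/27. Service 321; fixed 294; total 615.
Next best feasible plan costs 648.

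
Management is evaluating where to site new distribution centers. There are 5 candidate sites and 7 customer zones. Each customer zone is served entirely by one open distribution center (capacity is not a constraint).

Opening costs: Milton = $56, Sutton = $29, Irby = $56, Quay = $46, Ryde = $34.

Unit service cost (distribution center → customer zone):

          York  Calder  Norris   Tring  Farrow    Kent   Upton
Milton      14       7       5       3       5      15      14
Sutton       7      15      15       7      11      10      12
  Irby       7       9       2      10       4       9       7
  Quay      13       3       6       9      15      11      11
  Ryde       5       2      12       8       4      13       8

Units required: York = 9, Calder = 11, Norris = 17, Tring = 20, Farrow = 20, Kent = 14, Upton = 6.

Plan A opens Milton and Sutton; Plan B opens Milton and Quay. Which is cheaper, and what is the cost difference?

Plan A is cheaper by 35.

Plan A: {Milton, Sutton}: York→Sutton 7·9=63, Calder→Milton 7·11=77, Norris→Milton 5·17=85, Tring→Milton 3·20=60, Farrow→Milton 5·20=100, Kent→Sutton 10·14=140, Upton→Sutton 12·6=72. Service 597; fixed 85; total 682.
Plan B: {Milton, Quay}: York→Quay 13·9=117, Calder→Quay 3·11=33, Norris→Milton 5·17=85, Tring→Milton 3·20=60, Farrow→Milton 5·20=100, Kent→Quay 11·14=154, Upton→Quay 11·6=66. Service 615; fixed 102; total 717.
Difference: |682 − 717| = 35.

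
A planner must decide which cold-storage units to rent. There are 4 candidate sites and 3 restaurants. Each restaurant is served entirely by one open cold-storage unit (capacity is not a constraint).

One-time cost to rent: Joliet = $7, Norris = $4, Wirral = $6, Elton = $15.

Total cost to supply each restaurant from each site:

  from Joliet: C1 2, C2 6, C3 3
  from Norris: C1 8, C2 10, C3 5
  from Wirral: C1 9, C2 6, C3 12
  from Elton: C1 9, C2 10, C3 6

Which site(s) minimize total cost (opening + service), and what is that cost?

For any fixed open set, each restaurant goes to its cheapest open site; total = fixed + service.
{Joliet}: C1→Joliet 2, C2→Joliet 6, C3→Joliet 3. Service 11; fixed 7; total 18.
{Joliet, Norris}: C1→Joliet 2, C2→Joliet 6, C3→Joliet 3. Service 11; fixed 11; total 22.
{Joliet, Wirral}: service 11 + fixed 13 = 24
{Joliet, Norris, Wirral, Elton}: C1→Joliet 2, C2→Joliet 6, C3→Joliet 3. Service 11; fixed 32; total 43.
No other subset beats 18.

Open Joliet only; minimum total cost 18.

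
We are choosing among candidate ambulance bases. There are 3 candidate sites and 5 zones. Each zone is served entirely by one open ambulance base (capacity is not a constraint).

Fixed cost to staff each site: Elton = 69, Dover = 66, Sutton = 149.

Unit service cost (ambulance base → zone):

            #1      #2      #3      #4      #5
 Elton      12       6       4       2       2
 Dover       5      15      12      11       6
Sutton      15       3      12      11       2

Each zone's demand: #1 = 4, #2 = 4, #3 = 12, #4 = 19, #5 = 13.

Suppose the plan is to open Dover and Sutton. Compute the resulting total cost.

Each zone is assigned to its cheapest site among the open ones.
{Dover, Sutton}: #1→Dover 5·4=20, #2→Sutton 3·4=12, #3→Dover 12·12=144, #4→Dover 11·19=209, #5→Sutton 2·13=26. Service 411; fixed 215; total 626.

Total cost: 626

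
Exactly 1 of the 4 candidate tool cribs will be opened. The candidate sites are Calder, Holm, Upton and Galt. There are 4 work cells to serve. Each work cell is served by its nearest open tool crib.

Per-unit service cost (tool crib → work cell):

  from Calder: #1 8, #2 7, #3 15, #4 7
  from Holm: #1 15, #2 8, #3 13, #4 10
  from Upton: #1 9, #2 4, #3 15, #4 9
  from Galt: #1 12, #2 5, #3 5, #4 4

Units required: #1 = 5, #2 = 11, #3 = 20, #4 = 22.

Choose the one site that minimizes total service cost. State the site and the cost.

Choose Galt only; total service cost 303.

With exactly 1 open, each work cell uses its cheapest among the chosen.
{Galt}: #1→Galt 12·5=60, #2→Galt 5·11=55, #3→Galt 5·20=100, #4→Galt 4·22=88. Service cost 303.
{Calder}: service cost 571
{Upton}: service cost 587
Among all 4 size-1 choices, {Galt} is lowest.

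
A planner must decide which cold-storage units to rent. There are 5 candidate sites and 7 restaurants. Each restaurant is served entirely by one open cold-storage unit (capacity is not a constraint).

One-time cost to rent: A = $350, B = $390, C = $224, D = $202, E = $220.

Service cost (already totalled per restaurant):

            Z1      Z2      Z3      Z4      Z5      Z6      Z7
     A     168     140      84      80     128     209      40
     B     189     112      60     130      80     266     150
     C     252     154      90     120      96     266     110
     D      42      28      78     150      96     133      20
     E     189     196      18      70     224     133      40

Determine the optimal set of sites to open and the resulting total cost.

Open D only; minimum total cost 749.

For any fixed open set, each restaurant goes to its cheapest open site; total = fixed + service.
{D}: Z1→D 42, Z2→D 28, Z3→D 78, Z4→D 150, Z5→D 96, Z6→D 133, Z7→D 20. Service 547; fixed 202; total 749.
{D, E}: Z1→D 42, Z2→D 28, Z3→E 18, Z4→E 70, Z5→D 96, Z6→D 133, Z7→D 20. Service 407; fixed 422; total 829.
{C, D}: service 517 + fixed 426 = 943
{A, B, C, D, E}: service 391 + fixed 1386 = 1777
No other subset beats 749.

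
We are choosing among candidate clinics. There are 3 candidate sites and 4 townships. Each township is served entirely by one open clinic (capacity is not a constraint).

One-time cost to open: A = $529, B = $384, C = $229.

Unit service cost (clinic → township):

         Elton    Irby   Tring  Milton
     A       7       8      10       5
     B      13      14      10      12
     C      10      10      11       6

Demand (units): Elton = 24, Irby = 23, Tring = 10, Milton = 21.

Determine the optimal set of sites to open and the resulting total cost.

Open C only; minimum total cost 935.

For any fixed open set, each township goes to its cheapest open site; total = fixed + service.
{C}: Elton→C 10·24=240, Irby→C 10·23=230, Tring→C 11·10=110, Milton→C 6·21=126. Service 706; fixed 229; total 935.
{A}: service 557 + fixed 529 = 1086
{B, C}: service 696 + fixed 613 = 1309
{A, B, C}: service 557 + fixed 1142 = 1699
No other subset beats 935.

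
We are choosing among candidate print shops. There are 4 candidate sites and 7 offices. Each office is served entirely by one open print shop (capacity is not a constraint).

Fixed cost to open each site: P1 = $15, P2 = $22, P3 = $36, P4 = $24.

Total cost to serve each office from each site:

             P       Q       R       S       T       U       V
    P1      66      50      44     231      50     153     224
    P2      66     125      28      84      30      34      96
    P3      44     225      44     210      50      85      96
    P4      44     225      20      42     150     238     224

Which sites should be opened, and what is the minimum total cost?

Open P1, P2 and P4; minimum total cost 377.

For any fixed open set, each office goes to its cheapest open site; total = fixed + service.
{P1, P2, P4}: P→P4 44, Q→P1 50, R→P4 20, S→P4 42, T→P2 30, U→P2 34, V→P2 96. Service 316; fixed 61; total 377.
{P1, P2, P3, P4}: service 316 + fixed 97 = 413
{P1, P2}: service 388 + fixed 37 = 425
{P1}: service 818 + fixed 15 = 833
No other subset beats 377.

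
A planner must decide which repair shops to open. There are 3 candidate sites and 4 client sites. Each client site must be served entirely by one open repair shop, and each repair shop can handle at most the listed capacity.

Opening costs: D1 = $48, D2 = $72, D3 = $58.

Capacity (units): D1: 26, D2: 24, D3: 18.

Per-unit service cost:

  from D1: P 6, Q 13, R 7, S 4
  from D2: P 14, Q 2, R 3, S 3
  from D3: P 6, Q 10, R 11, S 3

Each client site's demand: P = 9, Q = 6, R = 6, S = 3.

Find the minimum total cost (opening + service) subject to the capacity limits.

Minimum total cost: 213

Open {D1, D2}: P→D1 6·9=54, Q→D2 2·6=12, R→D2 3·6=18, S→D2 3·3=9.
Loads: D1 carries 9/26, D2 carries 15/24. Service 93; fixed 120; total 213.
Next best feasible plan costs 216.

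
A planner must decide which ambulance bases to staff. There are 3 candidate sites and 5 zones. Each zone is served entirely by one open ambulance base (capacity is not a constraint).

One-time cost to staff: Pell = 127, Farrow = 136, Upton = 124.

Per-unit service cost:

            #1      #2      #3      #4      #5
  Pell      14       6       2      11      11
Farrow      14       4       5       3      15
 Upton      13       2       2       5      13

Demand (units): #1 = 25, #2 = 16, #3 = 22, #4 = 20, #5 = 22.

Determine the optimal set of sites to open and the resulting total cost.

Open Upton only; minimum total cost 911.

For any fixed open set, each zone goes to its cheapest open site; total = fixed + service.
{Upton}: #1→Upton 13·25=325, #2→Upton 2·16=32, #3→Upton 2·22=44, #4→Upton 5·20=100, #5→Upton 13·22=286. Service 787; fixed 124; total 911.
{Pell, Upton}: service 743 + fixed 251 = 994
{Farrow, Upton}: service 747 + fixed 260 = 1007
{Pell, Farrow, Upton}: service 703 + fixed 387 = 1090
No other subset beats 911.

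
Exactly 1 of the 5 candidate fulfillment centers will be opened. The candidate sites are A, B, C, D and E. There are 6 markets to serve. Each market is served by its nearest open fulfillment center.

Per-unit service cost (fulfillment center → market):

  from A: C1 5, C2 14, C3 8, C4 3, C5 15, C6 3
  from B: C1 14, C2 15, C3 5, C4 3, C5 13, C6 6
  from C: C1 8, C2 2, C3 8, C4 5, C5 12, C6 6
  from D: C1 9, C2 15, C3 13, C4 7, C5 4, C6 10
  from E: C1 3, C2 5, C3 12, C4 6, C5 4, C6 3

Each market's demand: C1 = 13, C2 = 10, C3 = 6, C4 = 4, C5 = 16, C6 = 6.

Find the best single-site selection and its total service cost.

Choose E only; total service cost 267.

With exactly 1 open, each market uses its cheapest among the chosen.
{E}: C1→E 3·13=39, C2→E 5·10=50, C3→E 12·6=72, C4→E 6·4=24, C5→E 4·16=64, C6→E 3·6=18. Service cost 267.
{C}: service cost 420
{D}: service cost 497
Among all 5 size-1 choices, {E} is lowest.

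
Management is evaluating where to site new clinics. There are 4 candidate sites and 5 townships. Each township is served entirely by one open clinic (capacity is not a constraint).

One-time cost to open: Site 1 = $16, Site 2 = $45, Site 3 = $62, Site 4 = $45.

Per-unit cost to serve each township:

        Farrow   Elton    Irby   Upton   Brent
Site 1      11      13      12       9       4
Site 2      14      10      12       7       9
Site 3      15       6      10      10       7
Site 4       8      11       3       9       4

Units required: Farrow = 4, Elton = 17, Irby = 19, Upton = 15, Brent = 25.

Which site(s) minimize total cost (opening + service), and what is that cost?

Open Site 3 and Site 4; minimum total cost 533.

For any fixed open set, each township goes to its cheapest open site; total = fixed + service.
{Site 3, Site 4}: Farrow→Site 4 8·4=32, Elton→Site 3 6·17=102, Irby→Site 4 3·19=57, Upton→Site 4 9·15=135, Brent→Site 4 4·25=100. Service 426; fixed 107; total 533.
{Site 2, Site 3, Site 4}: Farrow→Site 4 8·4=32, Elton→Site 3 6·17=102, Irby→Site 4 3·19=57, Upton→Site 2 7·15=105, Brent→Site 4 4·25=100. Service 396; fixed 152; total 548.
{Site 1, Site 3, Site 4}: Farrow→Site 4 8·4=32, Elton→Site 3 6·17=102, Irby→Site 4 3·19=57, Upton→Site 1 9·15=135, Brent→Site 1 4·25=100. Service 426; fixed 123; total 549.
{Site 1, Site 2, Site 3, Site 4}: service 396 + fixed 168 = 564
No other subset beats 533.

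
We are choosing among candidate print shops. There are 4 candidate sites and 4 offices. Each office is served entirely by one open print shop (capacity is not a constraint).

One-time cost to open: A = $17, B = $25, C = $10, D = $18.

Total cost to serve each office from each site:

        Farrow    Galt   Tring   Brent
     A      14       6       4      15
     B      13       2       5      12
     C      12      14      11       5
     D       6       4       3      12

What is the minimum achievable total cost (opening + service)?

For any fixed open set, each office goes to its cheapest open site; total = fixed + service.
{D}: Farrow→D 6, Galt→D 4, Tring→D 3, Brent→D 12. Service 25; fixed 18; total 43.
{C, D}: service 18 + fixed 28 = 46
{C}: service 42 + fixed 10 = 52
{A, B, C, D}: service 16 + fixed 70 = 86
No other subset beats 43.

Minimum total cost: 43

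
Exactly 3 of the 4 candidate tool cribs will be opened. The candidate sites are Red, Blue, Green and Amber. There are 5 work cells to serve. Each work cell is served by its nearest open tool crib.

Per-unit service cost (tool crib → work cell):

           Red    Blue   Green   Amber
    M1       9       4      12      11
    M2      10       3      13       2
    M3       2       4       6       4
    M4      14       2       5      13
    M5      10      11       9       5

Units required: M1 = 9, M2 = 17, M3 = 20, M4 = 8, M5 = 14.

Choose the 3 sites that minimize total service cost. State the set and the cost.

With exactly 3 open, each work cell uses its cheapest among the chosen.
{Red, Blue, Amber}: M1→Blue 4·9=36, M2→Amber 2·17=34, M3→Red 2·20=40, M4→Blue 2·8=16, M5→Amber 5·14=70. Service cost 196.
{Blue, Green, Amber}: service cost 236
{Red, Green, Amber}: service cost 265
Among all 4 size-3 choices, {Red, Blue, Amber} is lowest.

Choose Red, Blue and Amber; total service cost 196.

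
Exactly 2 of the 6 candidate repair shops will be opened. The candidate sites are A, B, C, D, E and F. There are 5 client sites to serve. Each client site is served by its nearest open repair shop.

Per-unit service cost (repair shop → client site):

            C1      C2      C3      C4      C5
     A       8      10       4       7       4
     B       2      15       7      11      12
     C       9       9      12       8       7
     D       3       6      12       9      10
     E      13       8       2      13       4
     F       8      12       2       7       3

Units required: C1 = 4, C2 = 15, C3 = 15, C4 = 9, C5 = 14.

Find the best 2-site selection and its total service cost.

Choose D and F; total service cost 237.

With exactly 2 open, each client site uses its cheapest among the chosen.
{D, F}: C1→D 3·4=12, C2→D 6·15=90, C3→F 2·15=30, C4→F 7·9=63, C5→F 3·14=42. Service cost 237.
{D, E}: service cost 269
{A, D}: service cost 281
Among all 15 size-2 choices, {D, F} is lowest.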